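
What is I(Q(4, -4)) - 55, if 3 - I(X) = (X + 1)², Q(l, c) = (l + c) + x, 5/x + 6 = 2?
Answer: -833/16 ≈ -52.063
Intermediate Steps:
x = -5/4 (x = 5/(-6 + 2) = 5/(-4) = 5*(-¼) = -5/4 ≈ -1.2500)
Q(l, c) = -5/4 + c + l (Q(l, c) = (l + c) - 5/4 = (c + l) - 5/4 = -5/4 + c + l)
I(X) = 3 - (1 + X)² (I(X) = 3 - (X + 1)² = 3 - (1 + X)²)
I(Q(4, -4)) - 55 = (3 - (1 + (-5/4 - 4 + 4))²) - 55 = (3 - (1 - 5/4)²) - 55 = (3 - (-¼)²) - 55 = (3 - 1*1/16) - 55 = (3 - 1/16) - 55 = 47/16 - 55 = -833/16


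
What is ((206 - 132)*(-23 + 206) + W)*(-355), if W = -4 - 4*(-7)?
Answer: -4815930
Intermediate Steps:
W = 24 (W = -4 + 28 = 24)
((206 - 132)*(-23 + 206) + W)*(-355) = ((206 - 132)*(-23 + 206) + 24)*(-355) = (74*183 + 24)*(-355) = (13542 + 24)*(-355) = 13566*(-355) = -4815930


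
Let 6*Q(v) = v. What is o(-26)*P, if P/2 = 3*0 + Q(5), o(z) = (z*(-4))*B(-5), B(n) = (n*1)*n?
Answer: 13000/3 ≈ 4333.3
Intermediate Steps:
B(n) = n² (B(n) = n*n = n²)
Q(v) = v/6
o(z) = -100*z (o(z) = (z*(-4))*(-5)² = -4*z*25 = -100*z)
P = 5/3 (P = 2*(3*0 + (⅙)*5) = 2*(0 + ⅚) = 2*(⅚) = 5/3 ≈ 1.6667)
o(-26)*P = -100*(-26)*(5/3) = 2600*(5/3) = 13000/3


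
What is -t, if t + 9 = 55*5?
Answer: -266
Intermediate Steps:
t = 266 (t = -9 + 55*5 = -9 + 275 = 266)
-t = -1*266 = -266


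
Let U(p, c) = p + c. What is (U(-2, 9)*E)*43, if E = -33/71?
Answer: -9933/71 ≈ -139.90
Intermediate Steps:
U(p, c) = c + p
E = -33/71 (E = -33*1/71 = -33/71 ≈ -0.46479)
(U(-2, 9)*E)*43 = ((9 - 2)*(-33/71))*43 = (7*(-33/71))*43 = -231/71*43 = -9933/71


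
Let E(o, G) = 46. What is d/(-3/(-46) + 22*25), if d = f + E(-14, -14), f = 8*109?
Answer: 42228/25303 ≈ 1.6689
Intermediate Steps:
f = 872
d = 918 (d = 872 + 46 = 918)
d/(-3/(-46) + 22*25) = 918/(-3/(-46) + 22*25) = 918/(-3*(-1/46) + 550) = 918/(3/46 + 550) = 918/(25303/46) = 918*(46/25303) = 42228/25303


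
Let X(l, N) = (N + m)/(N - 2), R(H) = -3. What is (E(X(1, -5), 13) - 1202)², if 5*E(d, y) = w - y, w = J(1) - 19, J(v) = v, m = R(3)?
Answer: 36493681/25 ≈ 1.4597e+6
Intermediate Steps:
m = -3
w = -18 (w = 1 - 19 = -18)
X(l, N) = (-3 + N)/(-2 + N) (X(l, N) = (N - 3)/(N - 2) = (-3 + N)/(-2 + N))
E(d, y) = -18/5 - y/5 (E(d, y) = (-18 - y)/5 = -18/5 - y/5)
(E(X(1, -5), 13) - 1202)² = ((-18/5 - ⅕*13) - 1202)² = ((-18/5 - 13/5) - 1202)² = (-31/5 - 1202)² = (-6041/5)² = 36493681/25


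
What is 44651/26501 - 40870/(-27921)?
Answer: 2329796441/739934421 ≈ 3.1487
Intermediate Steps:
44651/26501 - 40870/(-27921) = 44651*(1/26501) - 40870*(-1/27921) = 44651/26501 + 40870/27921 = 2329796441/739934421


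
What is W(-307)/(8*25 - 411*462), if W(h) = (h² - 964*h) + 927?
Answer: -195562/94841 ≈ -2.0620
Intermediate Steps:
W(h) = 927 + h² - 964*h
W(-307)/(8*25 - 411*462) = (927 + (-307)² - 964*(-307))/(8*25 - 411*462) = (927 + 94249 + 295948)/(200 - 189882) = 391124/(-189682) = 391124*(-1/189682) = -195562/94841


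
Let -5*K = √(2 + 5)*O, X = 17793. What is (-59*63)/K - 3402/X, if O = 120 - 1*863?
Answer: -126/659 - 2655*√7/743 ≈ -9.6454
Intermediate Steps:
O = -743 (O = 120 - 863 = -743)
K = 743*√7/5 (K = -√(2 + 5)*(-743)/5 = -√7*(-743)/5 = -(-743)*√7/5 = 743*√7/5 ≈ 393.16)
(-59*63)/K - 3402/X = (-59*63)/((743*√7/5)) - 3402/17793 = -2655*√7/743 - 3402*1/17793 = -2655*√7/743 - 126/659 = -126/659 - 2655*√7/743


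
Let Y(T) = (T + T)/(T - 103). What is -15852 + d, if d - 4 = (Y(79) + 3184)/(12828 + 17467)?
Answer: -5761343791/363540 ≈ -15848.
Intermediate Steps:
Y(T) = 2*T/(-103 + T) (Y(T) = (2*T)/(-103 + T) = 2*T/(-103 + T))
d = 1492289/363540 (d = 4 + (2*79/(-103 + 79) + 3184)/(12828 + 17467) = 4 + (2*79/(-24) + 3184)/30295 = 4 + (2*79*(-1/24) + 3184)*(1/30295) = 4 + (-79/12 + 3184)*(1/30295) = 4 + (38129/12)*(1/30295) = 4 + 38129/363540 = 1492289/363540 ≈ 4.1049)
-15852 + d = -15852 + 1492289/363540 = -5761343791/363540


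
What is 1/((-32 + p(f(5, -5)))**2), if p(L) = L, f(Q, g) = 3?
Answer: 1/841 ≈ 0.0011891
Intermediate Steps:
1/((-32 + p(f(5, -5)))**2) = 1/((-32 + 3)**2) = 1/((-29)**2) = 1/841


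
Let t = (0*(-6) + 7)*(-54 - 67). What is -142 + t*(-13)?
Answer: 10869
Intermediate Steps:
t = -847 (t = (0 + 7)*(-121) = 7*(-121) = -847)
-142 + t*(-13) = -142 - 847*(-13) = -142 + 11011 = 10869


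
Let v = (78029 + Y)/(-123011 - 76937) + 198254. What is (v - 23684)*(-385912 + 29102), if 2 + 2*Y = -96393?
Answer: -12454414703094085/199948 ≈ -6.2288e+10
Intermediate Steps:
Y = -96395/2 (Y = -1 + (½)*(-96393) = -1 - 96393/2 = -96395/2 ≈ -48198.)
v = 79280921921/399896 (v = (78029 - 96395/2)/(-123011 - 76937) + 198254 = (59663/2)/(-199948) + 198254 = (59663/2)*(-1/199948) + 198254 = -59663/399896 + 198254 = 79280921921/399896 ≈ 1.9825e+5)
(v - 23684)*(-385912 + 29102) = (79280921921/399896 - 23684)*(-385912 + 29102) = (69809785057/399896)*(-356810) = -12454414703094085/199948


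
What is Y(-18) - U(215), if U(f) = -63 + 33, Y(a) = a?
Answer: 12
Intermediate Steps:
U(f) = -30
Y(-18) - U(215) = -18 - 1*(-30) = -18 + 30 = 12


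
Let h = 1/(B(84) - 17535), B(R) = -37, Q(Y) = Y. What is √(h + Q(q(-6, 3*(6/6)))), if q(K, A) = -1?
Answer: I*√77198189/8786 ≈ 1.0*I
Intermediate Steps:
h = -1/17572 (h = 1/(-37 - 17535) = 1/(-17572) = -1/17572 ≈ -5.6909e-5)
√(h + Q(q(-6, 3*(6/6)))) = √(-1/17572 - 1) = √(-17573/17572) = I*√77198189/8786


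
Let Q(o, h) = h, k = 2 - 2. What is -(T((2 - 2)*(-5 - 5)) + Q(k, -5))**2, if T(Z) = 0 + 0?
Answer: -25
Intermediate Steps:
k = 0
T(Z) = 0
-(T((2 - 2)*(-5 - 5)) + Q(k, -5))**2 = -(0 - 5)**2 = -1*(-5)**2 = -1*25 = -25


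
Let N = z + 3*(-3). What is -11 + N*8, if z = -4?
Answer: -115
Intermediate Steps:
N = -13 (N = -4 + 3*(-3) = -4 - 9 = -13)
-11 + N*8 = -11 - 13*8 = -11 - 104 = -115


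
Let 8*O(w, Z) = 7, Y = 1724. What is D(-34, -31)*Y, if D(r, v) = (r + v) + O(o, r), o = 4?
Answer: -221103/2 ≈ -1.1055e+5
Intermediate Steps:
O(w, Z) = 7/8 (O(w, Z) = (⅛)*7 = 7/8)
D(r, v) = 7/8 + r + v (D(r, v) = (r + v) + 7/8 = 7/8 + r + v)
D(-34, -31)*Y = (7/8 - 34 - 31)*1724 = -513/8*1724 = -221103/2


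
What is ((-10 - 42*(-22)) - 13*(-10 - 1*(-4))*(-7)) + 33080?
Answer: 33448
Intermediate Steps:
((-10 - 42*(-22)) - 13*(-10 - 1*(-4))*(-7)) + 33080 = ((-10 + 924) - 13*(-10 + 4)*(-7)) + 33080 = (914 - 13*(-6)*(-7)) + 33080 = (914 + 78*(-7)) + 33080 = (914 - 546) + 33080 = 368 + 33080 = 33448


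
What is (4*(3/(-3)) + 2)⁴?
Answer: 16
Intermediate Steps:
(4*(3/(-3)) + 2)⁴ = (4*(3*(-⅓)) + 2)⁴ = (4*(-1) + 2)⁴ = (-4 + 2)⁴ = (-2)⁴ = 16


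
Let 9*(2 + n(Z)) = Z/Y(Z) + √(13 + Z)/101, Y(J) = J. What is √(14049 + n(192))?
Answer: √(1289651224 + 101*√205)/303 ≈ 118.52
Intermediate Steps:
n(Z) = -17/9 + √(13 + Z)/909 (n(Z) = -2 + (Z/Z + √(13 + Z)/101)/9 = -2 + (1 + √(13 + Z)*(1/101))/9 = -2 + (1 + √(13 + Z)/101)/9 = -2 + (⅑ + √(13 + Z)/909) = -17/9 + √(13 + Z)/909)
√(14049 + n(192)) = √(14049 + (-17/9 + √(13 + 192)/909)) = √(14049 + (-17/9 + √205/909)) = √(126424/9 + √205/909)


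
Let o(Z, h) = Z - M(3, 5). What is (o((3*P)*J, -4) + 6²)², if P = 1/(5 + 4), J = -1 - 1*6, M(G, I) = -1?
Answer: 10816/9 ≈ 1201.8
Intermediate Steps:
J = -7 (J = -1 - 6 = -7)
P = ⅑ (P = 1/9 = ⅑ ≈ 0.11111)
o(Z, h) = 1 + Z (o(Z, h) = Z - 1*(-1) = Z + 1 = 1 + Z)
(o((3*P)*J, -4) + 6²)² = ((1 + (3*(⅑))*(-7)) + 6²)² = ((1 + (⅓)*(-7)) + 36)² = ((1 - 7/3) + 36)² = (-4/3 + 36)² = (104/3)² = 10816/9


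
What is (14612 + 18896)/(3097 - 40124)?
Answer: -33508/37027 ≈ -0.90496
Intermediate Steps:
(14612 + 18896)/(3097 - 40124) = 33508/(-37027) = 33508*(-1/37027) = -33508/37027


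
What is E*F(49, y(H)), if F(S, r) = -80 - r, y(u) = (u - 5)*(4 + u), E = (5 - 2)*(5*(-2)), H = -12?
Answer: 6480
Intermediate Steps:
E = -30 (E = 3*(-10) = -30)
y(u) = (-5 + u)*(4 + u)
E*F(49, y(H)) = -30*(-80 - (-20 + (-12)**2 - 1*(-12))) = -30*(-80 - (-20 + 144 + 12)) = -30*(-80 - 1*136) = -30*(-80 - 136) = -30*(-216) = 6480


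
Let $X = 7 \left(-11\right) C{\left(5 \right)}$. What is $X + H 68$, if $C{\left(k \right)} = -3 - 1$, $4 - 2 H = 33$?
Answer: $-678$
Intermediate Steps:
$H = - \frac{29}{2}$ ($H = 2 - \frac{33}{2} = - \frac{29}{2} \approx -14.5$)
$C{\left(k \right)} = -4$ ($C{\left(k \right)} = -3 - 1 = -4$)
$X = 308$ ($X = 7 \left(-11\right) \left(-4\right) = \left(-77\right) \left(-4\right) = 308$)
$X + H 68 = 308 - 986 = -678$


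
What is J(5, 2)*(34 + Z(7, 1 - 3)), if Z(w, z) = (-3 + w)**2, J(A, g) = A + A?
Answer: 500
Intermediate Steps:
J(A, g) = 2*A
J(5, 2)*(34 + Z(7, 1 - 3)) = (2*5)*(34 + (-3 + 7)**2) = 10*(34 + 4**2) = 10*(34 + 16) = 10*50 = 500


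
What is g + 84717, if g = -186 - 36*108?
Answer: 80643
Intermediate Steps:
g = -4074 (g = -186 - 3888 = -4074)
g + 84717 = -4074 + 84717 = 80643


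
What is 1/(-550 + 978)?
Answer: 1/428 ≈ 0.0023364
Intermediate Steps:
1/(-550 + 978) = 1/428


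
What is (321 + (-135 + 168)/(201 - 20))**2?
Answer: 3379561956/32761 ≈ 1.0316e+5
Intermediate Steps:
(321 + (-135 + 168)/(201 - 20))**2 = (321 + 33/181)**2 = (58134/181)**2 = 3379561956/32761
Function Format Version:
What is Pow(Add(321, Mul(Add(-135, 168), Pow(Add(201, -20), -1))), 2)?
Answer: Rational(3379561956, 32761) ≈ 1.0316e+5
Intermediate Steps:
Pow(Add(321, Mul(Add(-135, 168), Pow(Add(201, -20), -1))), 2) = Pow(Add(321, Mul(33, Pow(181, -1))), 2) = Pow(Add(321, Mul(33, Rational(1, 181))), 2) = Pow(Add(321, Rational(33, 181)), 2) = Pow(Rational(58134, 181), 2) = Rational(3379561956, 32761)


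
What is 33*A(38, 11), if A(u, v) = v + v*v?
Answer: 4356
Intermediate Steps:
A(u, v) = v + v²
33*A(38, 11) = 33*(11*(1 + 11)) = 33*(11*12) = 33*132 = 4356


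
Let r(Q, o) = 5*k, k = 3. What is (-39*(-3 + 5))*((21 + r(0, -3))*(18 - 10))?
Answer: -22464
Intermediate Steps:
r(Q, o) = 15 (r(Q, o) = 5*3 = 15)
(-39*(-3 + 5))*((21 + r(0, -3))*(18 - 10)) = (-39*(-3 + 5))*((21 + 15)*(18 - 10)) = (-78)*(36*8) = -39*2*288 = -78*288 = -22464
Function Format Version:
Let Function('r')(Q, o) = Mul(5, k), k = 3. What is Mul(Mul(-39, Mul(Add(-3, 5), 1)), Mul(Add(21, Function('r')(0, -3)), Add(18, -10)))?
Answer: -22464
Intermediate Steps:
Function('r')(Q, o) = 15 (Function('r')(Q, o) = Mul(5, 3) = 15)
Mul(Mul(-39, Mul(Add(-3, 5), 1)), Mul(Add(21, Function('r')(0, -3)), Add(18, -10))) = Mul(Mul(-39, Mul(Add(-3, 5), 1)), Mul(Add(21, 15), Add(18, -10))) = Mul(Mul(-39, Mul(2, 1)), Mul(36, 8)) = Mul(Mul(-39, 2), 288) = Mul(-78, 288) = -22464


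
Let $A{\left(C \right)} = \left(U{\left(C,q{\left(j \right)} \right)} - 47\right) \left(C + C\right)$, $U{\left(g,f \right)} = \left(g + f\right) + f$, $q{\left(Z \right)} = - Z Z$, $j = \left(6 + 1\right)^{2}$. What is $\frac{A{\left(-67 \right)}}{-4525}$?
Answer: $- \frac{658744}{4525} \approx -145.58$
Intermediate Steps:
$j = 49$ ($j = 7^{2} = 49$)
$q{\left(Z \right)} = - Z^{2}$
$U{\left(g,f \right)} = g + 2 f$ ($U{\left(g,f \right)} = \left(f + g\right) + f = g + 2 f$)
$A{\left(C \right)} = 2 C \left(-4849 + C\right)$ ($A{\left(C \right)} = \left(\left(C + 2 \left(- 49^{2}\right)\right) - 47\right) \left(C + C\right) = \left(\left(C + 2 \left(\left(-1\right) 2401\right)\right) - 47\right) 2 C = \left(\left(C + 2 \left(-2401\right)\right) - 47\right) 2 C = \left(\left(C - 4802\right) - 47\right) 2 C = \left(\left(-4802 + C\right) - 47\right) 2 C = \left(-4849 + C\right) 2 C = 2 C \left(-4849 + C\right)$)
$\frac{A{\left(-67 \right)}}{-4525} = \frac{2 \left(-67\right) \left(-4849 - 67\right)}{-4525} = 2 \left(-67\right) \left(-4916\right) \left(- \frac{1}{4525}\right) = 658744 \left(- \frac{1}{4525}\right) = - \frac{658744}{4525}$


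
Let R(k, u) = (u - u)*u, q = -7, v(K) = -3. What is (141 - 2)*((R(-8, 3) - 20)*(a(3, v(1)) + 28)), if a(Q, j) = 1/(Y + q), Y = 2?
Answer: -77284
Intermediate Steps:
R(k, u) = 0 (R(k, u) = 0*u = 0)
a(Q, j) = -⅕ (a(Q, j) = 1/(2 - 7) = 1/(-5) = -⅕)
(141 - 2)*((R(-8, 3) - 20)*(a(3, v(1)) + 28)) = (141 - 2)*((0 - 20)*(-⅕ + 28)) = 139*(-20*139/5) = 139*(-556) = -77284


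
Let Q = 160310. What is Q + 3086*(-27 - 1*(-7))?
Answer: 98590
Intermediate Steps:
Q + 3086*(-27 - 1*(-7)) = 160310 + 3086*(-27 - 1*(-7)) = 160310 + 3086*(-27 + 7) = 160310 + 3086*(-20) = 160310 - 61720 = 98590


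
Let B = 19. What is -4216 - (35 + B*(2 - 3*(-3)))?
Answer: -4460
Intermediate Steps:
-4216 - (35 + B*(2 - 3*(-3))) = -4216 - (35 + 19*(2 - 3*(-3))) = -4216 - (35 + 19*(2 + 9)) = -4216 - (35 + 19*11) = -4216 - (35 + 209) = -4216 - 1*244 = -4216 - 244 = -4460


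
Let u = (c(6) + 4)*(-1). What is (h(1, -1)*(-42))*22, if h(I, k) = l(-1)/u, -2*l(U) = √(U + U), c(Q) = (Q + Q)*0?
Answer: -231*I*√2/2 ≈ -163.34*I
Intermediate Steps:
c(Q) = 0 (c(Q) = (2*Q)*0 = 0)
l(U) = -√2*√U/2 (l(U) = -√(U + U)/2 = -√2*√U/2)
u = -4 (u = (0 + 4)*(-1) = 4*(-1) = -4)
h(I, k) = I*√2/8 (h(I, k) = -√2*√(-1)/2/(-4) = -√2*I/2*(-¼) = -I*√2/2*(-¼) = I*√2/8)
(h(1, -1)*(-42))*22 = ((I*√2/8)*(-42))*22 = -21*I*√2/4*22 = -231*I*√2/2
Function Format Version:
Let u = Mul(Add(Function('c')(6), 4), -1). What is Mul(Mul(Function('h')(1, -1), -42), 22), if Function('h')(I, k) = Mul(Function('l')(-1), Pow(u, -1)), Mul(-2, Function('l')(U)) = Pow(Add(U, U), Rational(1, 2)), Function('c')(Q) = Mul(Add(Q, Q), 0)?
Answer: Mul(Rational(-231, 2), I, Pow(2, Rational(1, 2))) ≈ Mul(-163.34, I)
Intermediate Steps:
Function('c')(Q) = 0 (Function('c')(Q) = Mul(Mul(2, Q), 0) = 0)
Function('l')(U) = Mul(Rational(-1, 2), Pow(2, Rational(1, 2)), Pow(U, Rational(1, 2))) (Function('l')(U) = Mul(Rational(-1, 2), Pow(Add(U, U), Rational(1, 2))) = Mul(Rational(-1, 2), Pow(Mul(2, U), Rational(1, 2))) = Mul(Rational(-1, 2), Mul(Pow(2, Rational(1, 2)), Pow(U, Rational(1, 2)))) = Mul(Rational(-1, 2), Pow(2, Rational(1, 2)), Pow(U, Rational(1, 2))))
u = -4 (u = Mul(Add(0, 4), -1) = Mul(4, -1) = -4)
Function('h')(I, k) = Mul(Rational(1, 8), I, Pow(2, Rational(1, 2))) (Function('h')(I, k) = Mul(Mul(Rational(-1, 2), Pow(2, Rational(1, 2)), Pow(-1, Rational(1, 2))), Pow(-4, -1)) = Mul(Mul(Rational(-1, 2), Pow(2, Rational(1, 2)), I), Rational(-1, 4)) = Mul(Mul(Rational(-1, 2), I, Pow(2, Rational(1, 2))), Rational(-1, 4)) = Mul(Rational(1, 8), I, Pow(2, Rational(1, 2))))
Mul(Mul(Function('h')(1, -1), -42), 22) = Mul(Mul(Mul(Rational(1, 8), I, Pow(2, Rational(1, 2))), -42), 22) = Mul(Mul(Rational(-21, 4), I, Pow(2, Rational(1, 2))), 22) = Mul(Rational(-231, 2), I, Pow(2, Rational(1, 2)))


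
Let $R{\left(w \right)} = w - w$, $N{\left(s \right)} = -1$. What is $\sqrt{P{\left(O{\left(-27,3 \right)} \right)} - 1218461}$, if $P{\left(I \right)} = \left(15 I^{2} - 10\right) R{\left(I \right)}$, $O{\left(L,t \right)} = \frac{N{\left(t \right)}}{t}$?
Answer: $i \sqrt{1218461} \approx 1103.8 i$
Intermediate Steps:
$R{\left(w \right)} = 0$
$O{\left(L,t \right)} = - \frac{1}{t}$
$P{\left(I \right)} = 0$ ($P{\left(I \right)} = \left(15 I^{2} - 10\right) 0 = \left(-10 + 15 I^{2}\right) 0 = 0$)
$\sqrt{P{\left(O{\left(-27,3 \right)} \right)} - 1218461} = \sqrt{0 - 1218461} = \sqrt{-1218461} = i \sqrt{1218461}$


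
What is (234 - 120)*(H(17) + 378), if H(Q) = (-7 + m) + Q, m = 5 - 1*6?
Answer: 44118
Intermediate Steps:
m = -1 (m = 5 - 6 = -1)
H(Q) = -8 + Q (H(Q) = (-7 - 1) + Q = -8 + Q)
(234 - 120)*(H(17) + 378) = (234 - 120)*((-8 + 17) + 378) = 114*(9 + 378) = 114*387 = 44118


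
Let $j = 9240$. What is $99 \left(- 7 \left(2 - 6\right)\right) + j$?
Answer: $12012$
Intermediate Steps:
$99 \left(- 7 \left(2 - 6\right)\right) + j = 99 \left(- 7 \left(2 - 6\right)\right) + 9240 = 99 \left(\left(-7\right) \left(-4\right)\right) + 9240 = 99 \cdot 28 + 9240 = 2772 + 9240 = 12012$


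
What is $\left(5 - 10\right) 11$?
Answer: $-55$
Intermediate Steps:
$\left(5 - 10\right) 11 = \left(-5\right) 11 = -55$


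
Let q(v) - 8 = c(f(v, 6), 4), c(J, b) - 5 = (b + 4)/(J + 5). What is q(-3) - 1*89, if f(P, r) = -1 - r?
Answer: -80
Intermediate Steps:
c(J, b) = 5 + (4 + b)/(5 + J) (c(J, b) = 5 + (b + 4)/(J + 5) = 5 + (4 + b)/(5 + J))
q(v) = 9 (q(v) = 8 + (29 + 4 + 5*(-1 - 1*6))/(5 + (-1 - 1*6)) = 8 + (29 + 4 + 5*(-1 - 6))/(5 + (-1 - 6)) = 8 + (29 + 4 + 5*(-7))/(5 - 7) = 8 + (29 + 4 - 35)/(-2) = 8 - ½*(-2) = 8 + 1 = 9)
q(-3) - 1*89 = 9 - 1*89 = 9 - 89 = -80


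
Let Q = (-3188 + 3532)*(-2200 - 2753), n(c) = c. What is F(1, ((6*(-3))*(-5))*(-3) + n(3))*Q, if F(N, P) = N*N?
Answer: -1703832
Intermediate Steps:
F(N, P) = N²
Q = -1703832 (Q = 344*(-4953) = -1703832)
F(1, ((6*(-3))*(-5))*(-3) + n(3))*Q = 1²*(-1703832) = 1*(-1703832) = -1703832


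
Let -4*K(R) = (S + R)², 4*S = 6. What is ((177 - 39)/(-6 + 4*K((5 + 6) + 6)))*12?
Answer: -6624/1393 ≈ -4.7552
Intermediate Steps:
S = 3/2 (S = (¼)*6 = 3/2 ≈ 1.5000)
K(R) = -(3/2 + R)²/4
((177 - 39)/(-6 + 4*K((5 + 6) + 6)))*12 = ((177 - 39)/(-6 + 4*(-(3 + 2*((5 + 6) + 6))²/16)))*12 = (138/(-6 + 4*(-(3 + 2*(11 + 6))²/16)))*12 = (138/(-6 + 4*(-(3 + 2*17)²/16)))*12 = (138/(-6 + 4*(-(3 + 34)²/16)))*12 = (138/(-6 + 4*(-1/16*37²)))*12 = (138/(-6 + 4*(-1/16*1369)))*12 = (138/(-6 + 4*(-1369/16)))*12 = (138/(-6 - 1369/4))*12 = (138/(-1393/4))*12 = (138*(-4/1393))*12 = -552/1393*12 = -6624/1393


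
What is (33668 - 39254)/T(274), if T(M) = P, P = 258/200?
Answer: -186200/43 ≈ -4330.2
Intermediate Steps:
P = 129/100 (P = 258*(1/200) = 129/100 ≈ 1.2900)
T(M) = 129/100
(33668 - 39254)/T(274) = (33668 - 39254)/(129/100) = -5586*100/129 = -186200/43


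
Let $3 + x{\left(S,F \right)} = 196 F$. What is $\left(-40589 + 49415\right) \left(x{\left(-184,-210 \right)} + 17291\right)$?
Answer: $-210694272$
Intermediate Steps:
$x{\left(S,F \right)} = -3 + 196 F$
$\left(-40589 + 49415\right) \left(x{\left(-184,-210 \right)} + 17291\right) = \left(-40589 + 49415\right) \left(\left(-3 + 196 \left(-210\right)\right) + 17291\right) = 8826 \left(\left(-3 - 41160\right) + 17291\right) = 8826 \left(-41163 + 17291\right) = 8826 \left(-23872\right) = -210694272$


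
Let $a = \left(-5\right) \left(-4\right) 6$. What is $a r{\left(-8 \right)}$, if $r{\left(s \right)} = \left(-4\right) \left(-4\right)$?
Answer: $1920$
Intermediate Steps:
$r{\left(s \right)} = 16$
$a = 120$ ($a = 20 \cdot 6 = 120$)
$a r{\left(-8 \right)} = 120 \cdot 16 = 1920$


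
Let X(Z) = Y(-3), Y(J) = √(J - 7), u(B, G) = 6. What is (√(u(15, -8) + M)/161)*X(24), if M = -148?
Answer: -2*√355/161 ≈ -0.23406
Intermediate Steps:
Y(J) = √(-7 + J)
X(Z) = I*√10 (X(Z) = √(-7 - 3) = √(-10) = I*√10)
(√(u(15, -8) + M)/161)*X(24) = (√(6 - 148)/161)*(I*√10) = (√(-142)*(1/161))*(I*√10) = ((I*√142)*(1/161))*(I*√10) = (I*√142/161)*(I*√10) = -2*√355/161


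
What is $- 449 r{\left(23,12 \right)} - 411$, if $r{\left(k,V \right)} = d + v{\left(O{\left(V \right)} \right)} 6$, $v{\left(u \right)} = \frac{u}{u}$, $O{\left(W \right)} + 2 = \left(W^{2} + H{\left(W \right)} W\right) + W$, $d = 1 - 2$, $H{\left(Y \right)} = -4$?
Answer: $-2656$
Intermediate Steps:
$d = -1$
$O{\left(W \right)} = -2 + W^{2} - 3 W$ ($O{\left(W \right)} = -2 + \left(\left(W^{2} - 4 W\right) + W\right) = -2 + \left(W^{2} - 3 W\right) = -2 + W^{2} - 3 W$)
$v{\left(u \right)} = 1$
$r{\left(k,V \right)} = 5$ ($r{\left(k,V \right)} = -1 + 1 \cdot 6 = -1 + 6 = 5$)
$- 449 r{\left(23,12 \right)} - 411 = \left(-449\right) 5 - 411 = -2245 - 411 = -2656$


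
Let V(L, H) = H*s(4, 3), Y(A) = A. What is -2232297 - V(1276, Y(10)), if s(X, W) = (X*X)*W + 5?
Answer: -2232827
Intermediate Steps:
s(X, W) = 5 + W*X² (s(X, W) = X²*W + 5 = W*X² + 5 = 5 + W*X²)
V(L, H) = 53*H (V(L, H) = H*(5 + 3*4²) = H*(5 + 3*16) = H*(5 + 48) = H*53 = 53*H)
-2232297 - V(1276, Y(10)) = -2232297 - 53*10 = -2232297 - 1*530 = -2232297 - 530 = -2232827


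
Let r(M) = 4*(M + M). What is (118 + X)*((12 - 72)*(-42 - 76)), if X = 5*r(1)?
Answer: 1118640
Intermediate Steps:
r(M) = 8*M (r(M) = 4*(2*M) = 8*M)
X = 40 (X = 5*(8*1) = 5*8 = 40)
(118 + X)*((12 - 72)*(-42 - 76)) = (118 + 40)*((12 - 72)*(-42 - 76)) = 158*(-60*(-118)) = 158*7080 = 1118640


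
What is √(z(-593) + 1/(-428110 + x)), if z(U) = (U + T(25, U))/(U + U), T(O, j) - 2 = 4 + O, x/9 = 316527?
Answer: √976380936035943954/1435435369 ≈ 0.68838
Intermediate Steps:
x = 2848743 (x = 9*316527 = 2848743)
T(O, j) = 6 + O (T(O, j) = 2 + (4 + O) = 6 + O)
z(U) = (31 + U)/(2*U) (z(U) = (U + (6 + 25))/(U + U) = (U + 31)/((2*U)) = (31 + U)*(1/(2*U)) = (31 + U)/(2*U))
√(z(-593) + 1/(-428110 + x)) = √((½)*(31 - 593)/(-593) + 1/(-428110 + 2848743)) = √((½)*(-1/593)*(-562) + 1/2420633) = √(281/593 + 1/2420633) = √(680198466/1435435369) = √976380936035943954/1435435369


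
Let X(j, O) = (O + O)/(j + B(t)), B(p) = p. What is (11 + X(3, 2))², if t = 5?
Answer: 529/4 ≈ 132.25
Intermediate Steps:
X(j, O) = 2*O/(5 + j) (X(j, O) = (O + O)/(j + 5) = (2*O)/(5 + j) = 2*O/(5 + j))
(11 + X(3, 2))² = (11 + 2*2/(5 + 3))² = (11 + 2*2/8)² = (11 + 2*2*(⅛))² = (11 + ½)² = (23/2)² = 529/4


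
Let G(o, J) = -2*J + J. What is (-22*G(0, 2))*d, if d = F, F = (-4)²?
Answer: 704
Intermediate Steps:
G(o, J) = -J
F = 16
d = 16
(-22*G(0, 2))*d = -(-22)*2*16 = -22*(-2)*16 = 44*16 = 704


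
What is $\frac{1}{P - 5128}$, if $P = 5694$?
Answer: $\frac{1}{566} \approx 0.0017668$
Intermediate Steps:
$\frac{1}{P - 5128} = \frac{1}{5694 - 5128} = \frac{1}{566}$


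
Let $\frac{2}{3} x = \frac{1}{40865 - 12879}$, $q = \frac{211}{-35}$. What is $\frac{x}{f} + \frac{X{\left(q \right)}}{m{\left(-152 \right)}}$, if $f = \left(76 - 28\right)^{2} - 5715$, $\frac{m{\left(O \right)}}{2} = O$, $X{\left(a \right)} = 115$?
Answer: $- \frac{1829654791}{4836652464} \approx -0.37829$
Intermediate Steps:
$q = - \frac{211}{35}$ ($q = 211 \left(- \frac{1}{35}\right) = - \frac{211}{35} \approx -6.0286$)
$m{\left(O \right)} = 2 O$
$f = -3411$ ($f = 48^{2} - 5715 = 2304 - 5715 = -3411$)
$x = \frac{3}{55972}$ ($x = \frac{3}{2 \left(40865 - 12879\right)} = \frac{3}{2 \cdot 27986} = \frac{3}{2} \cdot \frac{1}{27986} = \frac{3}{55972} \approx 5.3598 \cdot 10^{-5}$)
$\frac{x}{f} + \frac{X{\left(q \right)}}{m{\left(-152 \right)}} = \frac{3}{55972 \left(-3411\right)} + \frac{115}{2 \left(-152\right)} = \frac{3}{55972} \left(- \frac{1}{3411}\right) + \frac{115}{-304} = - \frac{1}{63640164} + 115 \left(- \frac{1}{304}\right) = - \frac{1}{63640164} - \frac{115}{304} = - \frac{1829654791}{4836652464}$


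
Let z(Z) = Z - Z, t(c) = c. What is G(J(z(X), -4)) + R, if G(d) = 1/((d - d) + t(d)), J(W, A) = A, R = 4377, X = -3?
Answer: 17507/4 ≈ 4376.8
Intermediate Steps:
z(Z) = 0
G(d) = 1/d (G(d) = 1/((d - d) + d) = 1/(0 + d) = 1/d)
G(J(z(X), -4)) + R = 1/(-4) + 4377 = -¼ + 4377 = 17507/4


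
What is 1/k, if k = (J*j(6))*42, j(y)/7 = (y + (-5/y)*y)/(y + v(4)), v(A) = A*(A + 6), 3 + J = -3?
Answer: -23/882 ≈ -0.026077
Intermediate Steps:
J = -6 (J = -3 - 3 = -6)
v(A) = A*(6 + A)
j(y) = 7*(-5 + y)/(40 + y) (j(y) = 7*((y + (-5/y)*y)/(y + 4*(6 + 4))) = 7*((y - 5)/(y + 4*10)) = 7*((-5 + y)/(y + 40)) = 7*((-5 + y)/(40 + y)) = 7*(-5 + y)/(40 + y))
k = -882/23 (k = -42*(-5 + 6)/(40 + 6)*42 = -42/46*42 = -6*7/46*42 = -21/23*42 = -882/23 ≈ -38.348)
1/k = 1/(-882/23) = -23/882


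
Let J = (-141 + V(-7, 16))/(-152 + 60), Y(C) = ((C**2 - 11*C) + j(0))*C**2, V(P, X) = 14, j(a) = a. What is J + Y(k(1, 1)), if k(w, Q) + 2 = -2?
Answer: 88447/92 ≈ 961.38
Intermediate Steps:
k(w, Q) = -4 (k(w, Q) = -2 - 2 = -4)
Y(C) = C**2*(C**2 - 11*C) (Y(C) = ((C**2 - 11*C) + 0)*C**2 = (C**2 - 11*C)*C**2 = C**2*(C**2 - 11*C))
J = 127/92 (J = (-141 + 14)/(-152 + 60) = -127/(-92) = -127*(-1/92) = 127/92 ≈ 1.3804)
J + Y(k(1, 1)) = 127/92 + (-4)**3*(-11 - 4) = 127/92 - 64*(-15) = 127/92 + 960 = 88447/92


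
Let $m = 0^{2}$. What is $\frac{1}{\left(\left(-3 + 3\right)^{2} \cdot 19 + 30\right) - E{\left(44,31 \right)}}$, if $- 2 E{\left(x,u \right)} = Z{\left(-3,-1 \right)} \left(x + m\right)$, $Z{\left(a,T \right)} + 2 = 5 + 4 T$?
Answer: $\frac{1}{8} \approx 0.125$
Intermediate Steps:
$Z{\left(a,T \right)} = 3 + 4 T$ ($Z{\left(a,T \right)} = -2 + \left(5 + 4 T\right) = 3 + 4 T$)
$m = 0$
$E{\left(x,u \right)} = \frac{x}{2}$ ($E{\left(x,u \right)} = - \frac{\left(3 + 4 \left(-1\right)\right) \left(x + 0\right)}{2} = - \frac{\left(3 - 4\right) x}{2} = - \frac{\left(-1\right) x}{2} = \frac{x}{2}$)
$\frac{1}{\left(\left(-3 + 3\right)^{2} \cdot 19 + 30\right) - E{\left(44,31 \right)}} = \frac{1}{\left(\left(-3 + 3\right)^{2} \cdot 19 + 30\right) - \frac{1}{2} \cdot 44} = \frac{1}{\left(0^{2} \cdot 19 + 30\right) - 22} = \frac{1}{\left(0 \cdot 19 + 30\right) - 22} = \frac{1}{\left(0 + 30\right) - 22} = \frac{1}{30 - 22} = \frac{1}{8}$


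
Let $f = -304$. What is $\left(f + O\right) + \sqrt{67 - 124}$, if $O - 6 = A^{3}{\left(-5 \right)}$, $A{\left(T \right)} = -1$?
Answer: $-299 + i \sqrt{57} \approx -299.0 + 7.5498 i$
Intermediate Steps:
$O = 5$ ($O = 6 + \left(-1\right)^{3} = 6 - 1 = 5$)
$\left(f + O\right) + \sqrt{67 - 124} = \left(-304 + 5\right) + \sqrt{67 - 124} = -299 + \sqrt{-57} = -299 + i \sqrt{57}$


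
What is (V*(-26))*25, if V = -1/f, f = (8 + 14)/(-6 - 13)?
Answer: -6175/11 ≈ -561.36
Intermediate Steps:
f = -22/19 (f = 22/(-19) = 22*(-1/19) = -22/19 ≈ -1.1579)
V = 19/22 (V = -1/(-22/19) = -1*(-19/22) = 19/22 ≈ 0.86364)
(V*(-26))*25 = ((19/22)*(-26))*25 = -247/11*25 = -6175/11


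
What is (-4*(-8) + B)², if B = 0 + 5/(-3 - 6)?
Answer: 80089/81 ≈ 988.75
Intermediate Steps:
B = -5/9 (B = 0 + 5/(-9) = 0 + 5*(-⅑) = 0 - 5/9 = -5/9 ≈ -0.55556)
(-4*(-8) + B)² = (-4*(-8) - 5/9)² = (32 - 5/9)² = (283/9)² = 80089/81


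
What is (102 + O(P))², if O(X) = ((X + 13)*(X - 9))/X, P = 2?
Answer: 9801/4 ≈ 2450.3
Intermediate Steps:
O(X) = (-9 + X)*(13 + X)/X (O(X) = ((13 + X)*(-9 + X))/X = ((-9 + X)*(13 + X))/X = (-9 + X)*(13 + X)/X)
(102 + O(P))² = (102 + (4 + 2 - 117/2))² = (102 - 105/2)² = (99/2)² = 9801/4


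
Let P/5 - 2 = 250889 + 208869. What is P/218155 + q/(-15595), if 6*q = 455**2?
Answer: 971058155/116644362 ≈ 8.3250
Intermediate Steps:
q = 207025/6 (q = (1/6)*455**2 = (1/6)*207025 = 207025/6 ≈ 34504.)
P = 2298800 (P = 10 + 5*(250889 + 208869) = 10 + 5*459758 = 10 + 2298790 = 2298800)
P/218155 + q/(-15595) = 2298800/218155 + (207025/6)/(-15595) = 2298800*(1/218155) + (207025/6)*(-1/15595) = 65680/6233 - 41405/18714 = 971058155/116644362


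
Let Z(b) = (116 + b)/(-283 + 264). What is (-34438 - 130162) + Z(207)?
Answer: -164617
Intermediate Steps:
Z(b) = -116/19 - b/19 (Z(b) = (116 + b)/(-19) = (116 + b)*(-1/19) = -116/19 - b/19)
(-34438 - 130162) + Z(207) = (-34438 - 130162) + (-116/19 - 1/19*207) = -164600 + (-116/19 - 207/19) = -164600 - 17 = -164617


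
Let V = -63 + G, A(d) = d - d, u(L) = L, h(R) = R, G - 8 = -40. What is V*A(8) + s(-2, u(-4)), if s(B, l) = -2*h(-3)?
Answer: 6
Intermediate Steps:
G = -32 (G = 8 - 40 = -32)
A(d) = 0
V = -95 (V = -63 - 32 = -95)
s(B, l) = 6 (s(B, l) = -2*(-3) = 6)
V*A(8) + s(-2, u(-4)) = -95*0 + 6 = 0 + 6 = 6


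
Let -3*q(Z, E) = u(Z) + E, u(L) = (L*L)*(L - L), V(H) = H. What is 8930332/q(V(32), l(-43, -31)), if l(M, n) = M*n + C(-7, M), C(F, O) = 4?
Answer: -26790996/1337 ≈ -20038.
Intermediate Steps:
u(L) = 0 (u(L) = L²*0 = 0)
l(M, n) = 4 + M*n (l(M, n) = M*n + 4 = 4 + M*n)
q(Z, E) = -E/3 (q(Z, E) = -(0 + E)/3 = -E/3)
8930332/q(V(32), l(-43, -31)) = 8930332/((-(4 - 43*(-31))/3)) = 8930332/((-(4 + 1333)/3)) = 8930332/((-⅓*1337)) = 8930332/(-1337/3) = 8930332*(-3/1337) = -26790996/1337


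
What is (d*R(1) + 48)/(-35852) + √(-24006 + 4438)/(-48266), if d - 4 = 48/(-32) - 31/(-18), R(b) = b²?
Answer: -235/161334 - 2*I*√1223/24133 ≈ -0.0014566 - 0.0028982*I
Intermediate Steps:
d = 38/9 (d = 4 + (48/(-32) - 31/(-18)) = 4 + (48*(-1/32) - 31*(-1/18)) = 4 + (-3/2 + 31/18) = 4 + 2/9 = 38/9 ≈ 4.2222)
(d*R(1) + 48)/(-35852) + √(-24006 + 4438)/(-48266) = ((38/9)*1² + 48)/(-35852) + √(-24006 + 4438)/(-48266) = ((38/9)*1 + 48)*(-1/35852) + √(-19568)*(-1/48266) = (38/9 + 48)*(-1/35852) + (4*I*√1223)*(-1/48266) = (470/9)*(-1/35852) - 2*I*√1223/24133 = -235/161334 - 2*I*√1223/24133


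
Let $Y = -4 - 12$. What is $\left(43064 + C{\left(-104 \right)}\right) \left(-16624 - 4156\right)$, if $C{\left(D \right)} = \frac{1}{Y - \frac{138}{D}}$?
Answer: $- \frac{682784668400}{763} \approx -8.9487 \cdot 10^{8}$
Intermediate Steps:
$Y = -16$ ($Y = -4 - 12 = -16$)
$C{\left(D \right)} = \frac{1}{-16 - \frac{138}{D}}$
$\left(43064 + C{\left(-104 \right)}\right) \left(-16624 - 4156\right) = \left(43064 + \frac{1}{2} \left(-104\right) \frac{1}{-69 - -832}\right) \left(-16624 - 4156\right) = \left(43064 + \frac{1}{2} \left(-104\right) \frac{1}{-69 + 832}\right) \left(-20780\right) = \left(43064 + \frac{1}{2} \left(-104\right) \frac{1}{763}\right) \left(-20780\right) = \left(43064 - \frac{52}{763}\right) \left(-20780\right) = \frac{32857780}{763} \left(-20780\right) = - \frac{682784668400}{763}$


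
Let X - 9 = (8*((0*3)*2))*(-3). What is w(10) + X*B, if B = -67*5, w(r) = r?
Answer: -3005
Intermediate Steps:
X = 9 (X = 9 + (8*((0*3)*2))*(-3) = 9 + (8*(0*2))*(-3) = 9 + (8*0)*(-3) = 9 + 0*(-3) = 9 + 0 = 9)
B = -335
w(10) + X*B = 10 + 9*(-335) = 10 - 3015 = -3005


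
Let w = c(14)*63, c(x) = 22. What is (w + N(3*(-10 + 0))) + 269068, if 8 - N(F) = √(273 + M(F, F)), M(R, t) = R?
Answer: 270462 - 9*√3 ≈ 2.7045e+5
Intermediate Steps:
N(F) = 8 - √(273 + F)
w = 1386 (w = 22*63 = 1386)
(w + N(3*(-10 + 0))) + 269068 = (1386 + (8 - √(273 + 3*(-10 + 0)))) + 269068 = (1386 + (8 - √(273 + 3*(-10)))) + 269068 = (1386 + (8 - √(273 - 30))) + 269068 = (1386 + (8 - √243)) + 269068 = (1386 + (8 - 9*√3)) + 269068 = (1394 - 9*√3) + 269068 = 270462 - 9*√3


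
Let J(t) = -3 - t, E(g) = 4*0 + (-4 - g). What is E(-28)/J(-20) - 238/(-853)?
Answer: 24518/14501 ≈ 1.6908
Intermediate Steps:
E(g) = -4 - g (E(g) = 0 + (-4 - g) = -4 - g)
E(-28)/J(-20) - 238/(-853) = (-4 - 1*(-28))/(-3 - 1*(-20)) - 238/(-853) = (-4 + 28)/(-3 + 20) - 238*(-1/853) = 24/17 + 238/853 = 24518/14501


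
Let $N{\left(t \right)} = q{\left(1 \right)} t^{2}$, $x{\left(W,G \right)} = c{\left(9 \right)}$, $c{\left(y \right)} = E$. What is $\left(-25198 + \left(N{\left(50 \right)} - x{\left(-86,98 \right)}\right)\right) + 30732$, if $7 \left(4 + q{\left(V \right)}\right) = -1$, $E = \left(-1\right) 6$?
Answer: $- \frac{33720}{7} \approx -4817.1$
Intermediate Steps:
$E = -6$
$q{\left(V \right)} = - \frac{29}{7}$ ($q{\left(V \right)} = -4 + \frac{1}{7} \left(-1\right) = -4 - \frac{1}{7} = - \frac{29}{7}$)
$c{\left(y \right)} = -6$
$x{\left(W,G \right)} = -6$
$N{\left(t \right)} = - \frac{29 t^{2}}{7}$
$\left(-25198 + \left(N{\left(50 \right)} - x{\left(-86,98 \right)}\right)\right) + 30732 = \left(-25198 - \left(-6 + \frac{29 \cdot 50^{2}}{7}\right)\right) + 30732 = \left(-25198 + \left(\left(- \frac{29}{7}\right) 2500 + 6\right)\right) + 30732 = \left(-25198 + \left(- \frac{72500}{7} + 6\right)\right) + 30732 = \left(-25198 - \frac{72458}{7}\right) + 30732 = - \frac{248844}{7} + 30732 = - \frac{33720}{7}$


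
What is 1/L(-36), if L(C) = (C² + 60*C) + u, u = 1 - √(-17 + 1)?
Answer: -863/744785 + 4*I/744785 ≈ -0.0011587 + 5.3707e-6*I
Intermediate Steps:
u = 1 - 4*I (u = 1 - √(-16) = 1 - 4*I ≈ 1.0 - 4.0*I)
L(C) = 1 + C² - 4*I + 60*C (L(C) = (C² + 60*C) + (1 - 4*I) = 1 + C² - 4*I + 60*C)
1/L(-36) = 1/(1 + (-36)² - 4*I + 60*(-36)) = 1/(1 + 1296 - 4*I - 2160) = 1/(-863 - 4*I) = (-863 + 4*I)/744785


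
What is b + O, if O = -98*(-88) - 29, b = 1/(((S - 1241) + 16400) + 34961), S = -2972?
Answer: 405237061/47148 ≈ 8595.0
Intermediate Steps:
b = 1/47148 (b = 1/(((-2972 - 1241) + 16400) + 34961) = 1/((-4213 + 16400) + 34961) = 1/(12187 + 34961) = 1/47148 ≈ 2.1210e-5)
O = 8595 (O = 8624 - 29 = 8595)
b + O = 1/47148 + 8595 = 405237061/47148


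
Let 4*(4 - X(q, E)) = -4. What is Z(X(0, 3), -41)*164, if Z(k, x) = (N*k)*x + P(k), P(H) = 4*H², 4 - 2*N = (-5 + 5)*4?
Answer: -50840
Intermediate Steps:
X(q, E) = 5 (X(q, E) = 4 - ¼*(-4) = 4 + 1 = 5)
N = 2 (N = 2 - (-5 + 5)*4/2 = 2 - 0*4 = 2 - ½*0 = 2 + 0 = 2)
Z(k, x) = 4*k² + 2*k*x (Z(k, x) = (2*k)*x + 4*k² = 2*k*x + 4*k² = 4*k² + 2*k*x)
Z(X(0, 3), -41)*164 = (2*5*(-41 + 2*5))*164 = (2*5*(-41 + 10))*164 = (2*5*(-31))*164 = -310*164 = -50840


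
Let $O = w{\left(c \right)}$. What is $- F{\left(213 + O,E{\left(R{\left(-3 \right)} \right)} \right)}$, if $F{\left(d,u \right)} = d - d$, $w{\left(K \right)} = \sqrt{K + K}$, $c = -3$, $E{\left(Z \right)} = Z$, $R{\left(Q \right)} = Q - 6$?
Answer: $0$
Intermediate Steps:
$R{\left(Q \right)} = -6 + Q$ ($R{\left(Q \right)} = Q - 6 = -6 + Q$)
$w{\left(K \right)} = \sqrt{2} \sqrt{K}$ ($w{\left(K \right)} = \sqrt{2 K} = \sqrt{2} \sqrt{K}$)
$O = i \sqrt{6}$ ($O = \sqrt{2} \sqrt{-3} = \sqrt{2} i \sqrt{3} = i \sqrt{6} \approx 2.4495 i$)
$F{\left(d,u \right)} = 0$
$- F{\left(213 + O,E{\left(R{\left(-3 \right)} \right)} \right)} = \left(-1\right) 0 = 0$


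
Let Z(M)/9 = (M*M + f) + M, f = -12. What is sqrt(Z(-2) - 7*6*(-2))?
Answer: I*sqrt(6) ≈ 2.4495*I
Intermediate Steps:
Z(M) = -108 + 9*M + 9*M**2 (Z(M) = 9*((M*M - 12) + M) = 9*((M**2 - 12) + M) = 9*((-12 + M**2) + M) = 9*(-12 + M + M**2) = -108 + 9*M + 9*M**2)
sqrt(Z(-2) - 7*6*(-2)) = sqrt((-108 + 9*(-2) + 9*(-2)**2) - 7*6*(-2)) = sqrt((-108 - 18 + 9*4) - 42*(-2)) = sqrt((-108 - 18 + 36) + 84) = sqrt(-90 + 84) = sqrt(-6) = I*sqrt(6)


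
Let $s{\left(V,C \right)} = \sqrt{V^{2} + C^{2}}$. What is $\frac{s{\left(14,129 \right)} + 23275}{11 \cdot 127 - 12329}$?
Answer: $- \frac{23275}{10932} - \frac{\sqrt{16837}}{10932} \approx -2.1409$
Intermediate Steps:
$s{\left(V,C \right)} = \sqrt{C^{2} + V^{2}}$
$\frac{s{\left(14,129 \right)} + 23275}{11 \cdot 127 - 12329} = \frac{\sqrt{129^{2} + 14^{2}} + 23275}{11 \cdot 127 - 12329} = \frac{\sqrt{16641 + 196} + 23275}{1397 - 12329} = \frac{\sqrt{16837} + 23275}{-10932} = \left(23275 + \sqrt{16837}\right) \left(- \frac{1}{10932}\right) = - \frac{23275}{10932} - \frac{\sqrt{16837}}{10932}$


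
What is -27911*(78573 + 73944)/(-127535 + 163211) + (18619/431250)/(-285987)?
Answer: -29167321309195118483/244443813412500 ≈ -1.1932e+5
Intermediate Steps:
-27911*(78573 + 73944)/(-127535 + 163211) + (18619/431250)/(-285987) = -27911/(35676/152517) + (18619*(1/431250))*(-1/285987) = -27911/(35676*(1/152517)) + (18619/431250)*(-1/285987) = -27911/11892/50839 - 18619/123331893750 = -27911*50839/11892 - 18619/123331893750 = -1418967329/11892 - 18619/123331893750 = -29167321309195118483/244443813412500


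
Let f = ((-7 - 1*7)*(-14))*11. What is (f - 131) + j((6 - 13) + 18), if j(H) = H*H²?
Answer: 3356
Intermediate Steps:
f = 2156 (f = ((-7 - 7)*(-14))*11 = -14*(-14)*11 = 196*11 = 2156)
j(H) = H³
(f - 131) + j((6 - 13) + 18) = (2156 - 131) + ((6 - 13) + 18)³ = 2025 + (-7 + 18)³ = 2025 + 11³ = 2025 + 1331 = 3356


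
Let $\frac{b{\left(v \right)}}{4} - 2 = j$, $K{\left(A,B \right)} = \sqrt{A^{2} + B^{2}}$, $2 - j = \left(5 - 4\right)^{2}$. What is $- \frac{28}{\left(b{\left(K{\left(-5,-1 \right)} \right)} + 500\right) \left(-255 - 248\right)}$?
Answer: $\frac{7}{64384} \approx 0.00010872$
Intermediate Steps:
$j = 1$ ($j = 2 - \left(5 - 4\right)^{2} = 2 - 1^{2} = 2 - 1 = 1$)
$b{\left(v \right)} = 12$ ($b{\left(v \right)} = 8 + 4 \cdot 1 = 8 + 4 = 12$)
$- \frac{28}{\left(b{\left(K{\left(-5,-1 \right)} \right)} + 500\right) \left(-255 - 248\right)} = - \frac{28}{\left(12 + 500\right) \left(-255 - 248\right)} = - \frac{28}{512 \left(-503\right)} = - \frac{28}{-257536} = \left(-28\right) \left(- \frac{1}{257536}\right) = \frac{7}{64384}$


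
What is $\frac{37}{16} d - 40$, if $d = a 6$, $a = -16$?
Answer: $-262$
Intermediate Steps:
$d = -96$ ($d = \left(-16\right) 6 = -96$)
$\frac{37}{16} d - 40 = \frac{37}{16} \left(-96\right) - 40 = -222 - 40 = -262$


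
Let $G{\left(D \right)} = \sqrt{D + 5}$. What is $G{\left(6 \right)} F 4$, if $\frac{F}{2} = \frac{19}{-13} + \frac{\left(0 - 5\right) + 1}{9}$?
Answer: $- \frac{1784 \sqrt{11}}{117} \approx -50.571$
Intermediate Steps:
$G{\left(D \right)} = \sqrt{5 + D}$
$F = - \frac{446}{117}$ ($F = 2 \left(\frac{19}{-13} + \frac{\left(0 - 5\right) + 1}{9}\right) = 2 \left(19 \left(- \frac{1}{13}\right) + \left(-5 + 1\right) \frac{1}{9}\right) = 2 \left(- \frac{19}{13} - \frac{4}{9}\right) = 2 \left(- \frac{223}{117}\right) = - \frac{446}{117} \approx -3.812$)
$G{\left(6 \right)} F 4 = \sqrt{5 + 6} \left(- \frac{446}{117}\right) 4 = \sqrt{11} \left(- \frac{446}{117}\right) 4 = - \frac{446 \sqrt{11}}{117} \cdot 4 = - \frac{1784 \sqrt{11}}{117}$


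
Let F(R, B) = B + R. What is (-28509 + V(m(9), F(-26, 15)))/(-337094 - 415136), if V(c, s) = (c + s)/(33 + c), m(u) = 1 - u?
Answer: 356372/9402875 ≈ 0.037900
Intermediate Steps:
V(c, s) = (c + s)/(33 + c)
(-28509 + V(m(9), F(-26, 15)))/(-337094 - 415136) = (-28509 + ((1 - 1*9) + (15 - 26))/(33 + (1 - 1*9)))/(-337094 - 415136) = (-28509 + ((1 - 9) - 11)/(33 + (1 - 9)))/(-752230) = (-28509 + (-8 - 11)/(33 - 8))*(-1/752230) = (-28509 - 19/25)*(-1/752230) = -712744/25*(-1/752230) = 356372/9402875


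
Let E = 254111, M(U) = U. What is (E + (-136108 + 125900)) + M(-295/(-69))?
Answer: 16829602/69 ≈ 2.4391e+5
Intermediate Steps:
(E + (-136108 + 125900)) + M(-295/(-69)) = (254111 + (-136108 + 125900)) - 295/(-69) = (254111 - 10208) - 295*(-1/69) = 243903 + 295/69 = 16829602/69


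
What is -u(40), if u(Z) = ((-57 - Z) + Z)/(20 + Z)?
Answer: 19/20 ≈ 0.95000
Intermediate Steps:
u(Z) = -57/(20 + Z)
-u(40) = -(-57)/(20 + 40) = -(-57)/60 = -1*(-19/20) = 19/20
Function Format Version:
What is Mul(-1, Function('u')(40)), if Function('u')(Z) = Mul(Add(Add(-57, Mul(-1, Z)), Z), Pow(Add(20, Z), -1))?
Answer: Rational(19, 20) ≈ 0.95000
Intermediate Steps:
Function('u')(Z) = Mul(-57, Pow(Add(20, Z), -1))
Mul(-1, Function('u')(40)) = Mul(-1, Mul(-57, Pow(Add(20, 40), -1))) = Mul(-1, Mul(-57, Pow(60, -1))) = Mul(-1, Mul(-57, Rational(1, 60))) = Mul(-1, Rational(-19, 20)) = Rational(19, 20)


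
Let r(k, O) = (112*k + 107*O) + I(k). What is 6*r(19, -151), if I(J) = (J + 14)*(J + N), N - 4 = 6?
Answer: -78432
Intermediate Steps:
N = 10 (N = 4 + 6 = 10)
I(J) = (10 + J)*(14 + J) (I(J) = (J + 14)*(J + 10) = (14 + J)*(10 + J) = (10 + J)*(14 + J))
r(k, O) = 140 + k² + 107*O + 136*k (r(k, O) = (112*k + 107*O) + (140 + k² + 24*k) = (107*O + 112*k) + (140 + k² + 24*k) = 140 + k² + 107*O + 136*k)
6*r(19, -151) = 6*(140 + 19² + 107*(-151) + 136*19) = 6*(140 + 361 - 16157 + 2584) = 6*(-13072) = -78432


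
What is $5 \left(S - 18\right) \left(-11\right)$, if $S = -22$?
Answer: $2200$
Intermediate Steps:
$5 \left(S - 18\right) \left(-11\right) = 5 \left(-22 - 18\right) \left(-11\right) = 5 \left(-40\right) \left(-11\right) = \left(-200\right) \left(-11\right) = 2200$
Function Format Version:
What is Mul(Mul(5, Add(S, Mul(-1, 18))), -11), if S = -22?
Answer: 2200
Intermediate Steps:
Mul(Mul(5, Add(S, Mul(-1, 18))), -11) = Mul(Mul(5, Add(-22, Mul(-1, 18))), -11) = Mul(Mul(5, Add(-22, -18)), -11) = Mul(Mul(5, -40), -11) = Mul(-200, -11) = 2200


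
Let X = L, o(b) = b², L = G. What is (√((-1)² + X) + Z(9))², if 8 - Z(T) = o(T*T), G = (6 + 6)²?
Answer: (-6553 + √145)² ≈ 4.2784e+7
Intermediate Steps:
G = 144 (G = 12² = 144)
L = 144
X = 144
Z(T) = 8 - T⁴ (Z(T) = 8 - (T*T)² = 8 - (T²)² = 8 - T⁴)
(√((-1)² + X) + Z(9))² = (√((-1)² + 144) + (8 - 1*9⁴))² = (√(1 + 144) + (8 - 1*6561))² = (√145 + (8 - 6561))² = (√145 - 6553)² = (-6553 + √145)²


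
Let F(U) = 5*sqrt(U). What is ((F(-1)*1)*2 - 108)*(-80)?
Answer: 8640 - 800*I ≈ 8640.0 - 800.0*I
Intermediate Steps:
((F(-1)*1)*2 - 108)*(-80) = (((5*sqrt(-1))*1)*2 - 108)*(-80) = (((5*I)*1)*2 - 108)*(-80) = ((5*I)*2 - 108)*(-80) = (10*I - 108)*(-80) = (-108 + 10*I)*(-80) = 8640 - 800*I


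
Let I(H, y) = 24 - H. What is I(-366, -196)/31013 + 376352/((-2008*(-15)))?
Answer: 1460443922/116763945 ≈ 12.508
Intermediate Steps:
I(-366, -196)/31013 + 376352/((-2008*(-15))) = (24 - 1*(-366))/31013 + 376352/((-2008*(-15))) = (24 + 366)*(1/31013) + 376352/30120 = 390*(1/31013) + 376352*(1/30120) = 390/31013 + 47044/3765 = 1460443922/116763945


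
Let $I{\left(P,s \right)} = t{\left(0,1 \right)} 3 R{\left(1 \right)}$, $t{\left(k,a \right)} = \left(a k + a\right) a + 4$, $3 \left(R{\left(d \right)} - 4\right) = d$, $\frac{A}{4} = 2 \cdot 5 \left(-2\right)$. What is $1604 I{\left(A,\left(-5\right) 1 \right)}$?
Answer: $104260$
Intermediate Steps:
$A = -80$ ($A = 4 \cdot 2 \cdot 5 \left(-2\right) = 4 \cdot 10 \left(-2\right) = 4 \left(-20\right) = -80$)
$R{\left(d \right)} = 4 + \frac{d}{3}$
$t{\left(k,a \right)} = 4 + a \left(a + a k\right)$ ($t{\left(k,a \right)} = \left(a + a k\right) a + 4 = a \left(a + a k\right) + 4 = 4 + a \left(a + a k\right)$)
$I{\left(P,s \right)} = 65$ ($I{\left(P,s \right)} = \left(4 + 1^{2} + 0 \cdot 1^{2}\right) 3 \left(4 + \frac{1}{3} \cdot 1\right) = \left(4 + 1 + 0 \cdot 1\right) 3 \left(4 + \frac{1}{3}\right) = \left(4 + 1 + 0\right) 3 \cdot \frac{13}{3} = 5 \cdot 3 \cdot \frac{13}{3} = 15 \cdot \frac{13}{3} = 65$)
$1604 I{\left(A,\left(-5\right) 1 \right)} = 1604 \cdot 65 = 104260$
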